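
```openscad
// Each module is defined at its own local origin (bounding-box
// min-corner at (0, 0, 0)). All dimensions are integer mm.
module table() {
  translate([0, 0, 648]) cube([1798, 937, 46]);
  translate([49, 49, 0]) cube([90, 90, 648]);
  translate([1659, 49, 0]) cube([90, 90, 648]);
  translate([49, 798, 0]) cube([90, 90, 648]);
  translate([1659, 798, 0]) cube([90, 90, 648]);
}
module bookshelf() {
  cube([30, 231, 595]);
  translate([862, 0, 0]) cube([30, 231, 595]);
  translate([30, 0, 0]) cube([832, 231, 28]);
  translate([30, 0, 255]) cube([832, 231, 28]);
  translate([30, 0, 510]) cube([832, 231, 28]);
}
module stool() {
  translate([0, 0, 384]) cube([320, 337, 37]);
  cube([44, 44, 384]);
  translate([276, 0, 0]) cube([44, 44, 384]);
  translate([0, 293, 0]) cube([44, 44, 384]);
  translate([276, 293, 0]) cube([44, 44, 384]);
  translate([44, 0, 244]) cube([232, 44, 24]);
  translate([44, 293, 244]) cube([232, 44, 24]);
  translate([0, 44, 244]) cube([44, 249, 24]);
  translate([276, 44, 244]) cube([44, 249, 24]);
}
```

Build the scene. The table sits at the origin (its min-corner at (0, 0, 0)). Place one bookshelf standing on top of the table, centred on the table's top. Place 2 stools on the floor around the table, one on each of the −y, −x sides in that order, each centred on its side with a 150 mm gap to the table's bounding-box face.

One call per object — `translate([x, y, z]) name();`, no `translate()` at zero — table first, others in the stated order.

table();
translate([453, 353, 694]) bookshelf();
translate([739, -487, 0]) stool();
translate([-470, 300, 0]) stool();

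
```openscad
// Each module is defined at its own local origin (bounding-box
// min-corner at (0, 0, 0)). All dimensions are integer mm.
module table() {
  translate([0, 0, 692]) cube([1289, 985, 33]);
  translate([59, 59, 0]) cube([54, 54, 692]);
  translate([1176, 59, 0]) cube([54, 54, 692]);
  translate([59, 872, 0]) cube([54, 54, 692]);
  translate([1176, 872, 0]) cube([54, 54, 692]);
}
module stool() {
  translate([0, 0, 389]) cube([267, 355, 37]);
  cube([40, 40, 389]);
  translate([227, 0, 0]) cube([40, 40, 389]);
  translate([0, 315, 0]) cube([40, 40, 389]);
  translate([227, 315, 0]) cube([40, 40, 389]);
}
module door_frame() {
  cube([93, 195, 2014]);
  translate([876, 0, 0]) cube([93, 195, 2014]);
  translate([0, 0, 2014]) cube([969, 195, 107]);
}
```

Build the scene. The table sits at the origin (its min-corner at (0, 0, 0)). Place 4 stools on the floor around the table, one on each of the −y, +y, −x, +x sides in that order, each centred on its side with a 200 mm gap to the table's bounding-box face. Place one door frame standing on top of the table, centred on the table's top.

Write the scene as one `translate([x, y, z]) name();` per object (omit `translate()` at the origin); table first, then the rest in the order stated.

table();
translate([511, -555, 0]) stool();
translate([511, 1185, 0]) stool();
translate([-467, 315, 0]) stool();
translate([1489, 315, 0]) stool();
translate([160, 395, 725]) door_frame();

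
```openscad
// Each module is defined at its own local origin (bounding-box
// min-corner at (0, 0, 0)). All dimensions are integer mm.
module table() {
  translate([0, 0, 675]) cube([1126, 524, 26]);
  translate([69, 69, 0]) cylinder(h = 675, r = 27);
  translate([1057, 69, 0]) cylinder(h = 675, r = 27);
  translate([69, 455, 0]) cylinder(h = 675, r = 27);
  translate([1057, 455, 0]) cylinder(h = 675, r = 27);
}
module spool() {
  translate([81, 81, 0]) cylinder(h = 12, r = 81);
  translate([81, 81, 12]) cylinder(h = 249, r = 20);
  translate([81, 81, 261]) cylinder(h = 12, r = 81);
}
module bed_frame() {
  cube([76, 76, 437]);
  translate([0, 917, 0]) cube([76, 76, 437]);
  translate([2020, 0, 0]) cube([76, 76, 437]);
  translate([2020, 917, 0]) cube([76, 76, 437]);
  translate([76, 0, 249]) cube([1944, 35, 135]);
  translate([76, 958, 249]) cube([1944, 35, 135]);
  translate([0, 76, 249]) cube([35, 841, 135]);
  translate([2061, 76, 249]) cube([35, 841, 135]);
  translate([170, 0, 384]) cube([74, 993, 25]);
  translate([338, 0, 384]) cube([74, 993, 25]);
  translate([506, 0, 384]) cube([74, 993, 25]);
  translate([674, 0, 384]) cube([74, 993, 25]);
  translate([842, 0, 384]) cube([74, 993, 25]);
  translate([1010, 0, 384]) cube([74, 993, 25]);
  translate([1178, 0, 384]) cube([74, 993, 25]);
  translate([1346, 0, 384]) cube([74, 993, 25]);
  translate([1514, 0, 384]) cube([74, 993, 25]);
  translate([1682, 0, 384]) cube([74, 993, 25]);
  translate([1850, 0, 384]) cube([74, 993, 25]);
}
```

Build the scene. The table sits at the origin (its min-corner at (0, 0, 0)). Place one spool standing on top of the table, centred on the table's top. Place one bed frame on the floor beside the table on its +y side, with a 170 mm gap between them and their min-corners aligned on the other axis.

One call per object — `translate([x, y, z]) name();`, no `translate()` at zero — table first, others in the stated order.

table();
translate([482, 181, 701]) spool();
translate([0, 694, 0]) bed_frame();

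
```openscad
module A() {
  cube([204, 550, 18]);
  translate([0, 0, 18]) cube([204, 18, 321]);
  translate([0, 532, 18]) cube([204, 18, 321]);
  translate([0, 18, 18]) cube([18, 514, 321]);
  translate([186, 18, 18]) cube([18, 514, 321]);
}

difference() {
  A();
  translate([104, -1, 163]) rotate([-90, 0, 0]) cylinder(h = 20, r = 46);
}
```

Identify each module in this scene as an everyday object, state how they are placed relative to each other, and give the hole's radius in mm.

The subtracted cylinder has r = 46 mm.

A is an open box. The open box has a circular hole through its front wall. The hole's radius is 46 mm.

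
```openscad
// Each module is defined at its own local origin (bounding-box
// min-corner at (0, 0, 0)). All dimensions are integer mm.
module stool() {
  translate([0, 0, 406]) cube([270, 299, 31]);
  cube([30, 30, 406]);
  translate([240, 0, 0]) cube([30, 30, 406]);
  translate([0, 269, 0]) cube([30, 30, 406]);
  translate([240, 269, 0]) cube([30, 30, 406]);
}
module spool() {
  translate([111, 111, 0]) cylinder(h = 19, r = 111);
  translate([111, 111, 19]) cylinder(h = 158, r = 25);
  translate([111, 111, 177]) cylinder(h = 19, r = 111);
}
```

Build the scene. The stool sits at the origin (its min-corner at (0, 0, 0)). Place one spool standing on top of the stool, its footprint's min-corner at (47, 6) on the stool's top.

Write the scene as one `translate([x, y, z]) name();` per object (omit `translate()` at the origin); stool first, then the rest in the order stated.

stool();
translate([47, 6, 437]) spool();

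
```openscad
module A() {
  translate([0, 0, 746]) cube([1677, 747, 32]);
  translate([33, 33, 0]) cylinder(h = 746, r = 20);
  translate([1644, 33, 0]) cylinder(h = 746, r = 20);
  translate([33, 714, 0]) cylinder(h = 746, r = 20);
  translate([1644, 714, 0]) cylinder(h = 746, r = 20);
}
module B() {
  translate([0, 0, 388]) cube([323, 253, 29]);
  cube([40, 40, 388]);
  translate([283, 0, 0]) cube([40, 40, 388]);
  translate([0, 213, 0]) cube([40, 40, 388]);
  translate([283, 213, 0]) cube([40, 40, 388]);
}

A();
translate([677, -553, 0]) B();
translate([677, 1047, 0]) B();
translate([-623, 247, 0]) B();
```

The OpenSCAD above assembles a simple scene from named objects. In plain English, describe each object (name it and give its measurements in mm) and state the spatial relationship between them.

A is a rectangular dining table. The top is 1677×747×32 mm with its upper surface at z = 778 mm. It stands on four round legs of 40 mm diameter, each leg's bounding box inset 13 mm from the nearest pair of top edges, running from the floor to the underside of the top.

B is a simple wooden stool: a rectangular seat 323 mm (x) by 253 mm (y), 29 mm thick, top face at z = 417 mm, on four square legs, each 40×40 mm in cross-section. The legs rest on z = 0, each flush with a corner of the seat.

Three stools sit around the table at the −y, +y, −x sides.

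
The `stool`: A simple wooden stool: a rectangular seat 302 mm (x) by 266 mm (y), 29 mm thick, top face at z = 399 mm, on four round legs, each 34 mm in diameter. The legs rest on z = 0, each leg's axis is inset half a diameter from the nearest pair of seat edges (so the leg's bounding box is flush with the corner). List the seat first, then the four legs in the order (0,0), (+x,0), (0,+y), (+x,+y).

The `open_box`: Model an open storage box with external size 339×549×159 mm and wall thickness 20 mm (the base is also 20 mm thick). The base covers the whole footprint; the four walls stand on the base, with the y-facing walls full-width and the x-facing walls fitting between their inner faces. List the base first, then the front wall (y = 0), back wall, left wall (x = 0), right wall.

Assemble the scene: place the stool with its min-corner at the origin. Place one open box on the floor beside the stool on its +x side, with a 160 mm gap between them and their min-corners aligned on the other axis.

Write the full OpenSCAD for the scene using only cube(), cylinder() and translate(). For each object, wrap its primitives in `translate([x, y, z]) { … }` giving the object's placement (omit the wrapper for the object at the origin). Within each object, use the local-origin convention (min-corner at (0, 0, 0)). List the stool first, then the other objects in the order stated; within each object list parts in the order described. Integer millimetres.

translate([0, 0, 370]) cube([302, 266, 29]);
translate([17, 17, 0]) cylinder(h = 370, r = 17);
translate([285, 17, 0]) cylinder(h = 370, r = 17);
translate([17, 249, 0]) cylinder(h = 370, r = 17);
translate([285, 249, 0]) cylinder(h = 370, r = 17);
translate([462, 0, 0]) {
  cube([339, 549, 20]);
  translate([0, 0, 20]) cube([339, 20, 139]);
  translate([0, 529, 20]) cube([339, 20, 139]);
  translate([0, 20, 20]) cube([20, 509, 139]);
  translate([319, 20, 20]) cube([20, 509, 139]);
}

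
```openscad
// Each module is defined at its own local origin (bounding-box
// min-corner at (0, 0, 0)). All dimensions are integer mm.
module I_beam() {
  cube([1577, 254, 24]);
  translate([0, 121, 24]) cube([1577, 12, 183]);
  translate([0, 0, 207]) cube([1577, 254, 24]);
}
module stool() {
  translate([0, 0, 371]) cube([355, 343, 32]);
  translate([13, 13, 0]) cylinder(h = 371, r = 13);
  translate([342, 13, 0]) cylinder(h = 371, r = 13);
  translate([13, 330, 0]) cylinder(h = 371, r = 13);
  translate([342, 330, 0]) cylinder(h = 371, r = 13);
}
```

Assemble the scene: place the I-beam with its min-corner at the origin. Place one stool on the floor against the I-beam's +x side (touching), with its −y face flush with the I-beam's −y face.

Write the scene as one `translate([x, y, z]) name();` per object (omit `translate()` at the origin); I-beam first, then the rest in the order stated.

I_beam();
translate([1577, 0, 0]) stool();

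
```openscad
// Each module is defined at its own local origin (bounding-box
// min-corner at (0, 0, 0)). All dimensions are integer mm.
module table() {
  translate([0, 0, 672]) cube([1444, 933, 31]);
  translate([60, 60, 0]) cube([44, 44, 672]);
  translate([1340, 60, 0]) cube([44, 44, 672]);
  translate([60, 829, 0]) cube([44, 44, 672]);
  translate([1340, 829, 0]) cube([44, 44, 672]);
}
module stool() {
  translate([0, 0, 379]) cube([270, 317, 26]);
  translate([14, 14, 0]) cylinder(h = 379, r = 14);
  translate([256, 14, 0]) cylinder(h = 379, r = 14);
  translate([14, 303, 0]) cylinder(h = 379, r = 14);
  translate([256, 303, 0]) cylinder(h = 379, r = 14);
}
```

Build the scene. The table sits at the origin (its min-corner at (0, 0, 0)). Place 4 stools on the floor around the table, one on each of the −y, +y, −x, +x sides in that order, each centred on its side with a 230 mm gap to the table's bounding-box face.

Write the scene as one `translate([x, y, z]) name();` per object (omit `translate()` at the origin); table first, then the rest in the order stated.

table();
translate([587, -547, 0]) stool();
translate([587, 1163, 0]) stool();
translate([-500, 308, 0]) stool();
translate([1674, 308, 0]) stool();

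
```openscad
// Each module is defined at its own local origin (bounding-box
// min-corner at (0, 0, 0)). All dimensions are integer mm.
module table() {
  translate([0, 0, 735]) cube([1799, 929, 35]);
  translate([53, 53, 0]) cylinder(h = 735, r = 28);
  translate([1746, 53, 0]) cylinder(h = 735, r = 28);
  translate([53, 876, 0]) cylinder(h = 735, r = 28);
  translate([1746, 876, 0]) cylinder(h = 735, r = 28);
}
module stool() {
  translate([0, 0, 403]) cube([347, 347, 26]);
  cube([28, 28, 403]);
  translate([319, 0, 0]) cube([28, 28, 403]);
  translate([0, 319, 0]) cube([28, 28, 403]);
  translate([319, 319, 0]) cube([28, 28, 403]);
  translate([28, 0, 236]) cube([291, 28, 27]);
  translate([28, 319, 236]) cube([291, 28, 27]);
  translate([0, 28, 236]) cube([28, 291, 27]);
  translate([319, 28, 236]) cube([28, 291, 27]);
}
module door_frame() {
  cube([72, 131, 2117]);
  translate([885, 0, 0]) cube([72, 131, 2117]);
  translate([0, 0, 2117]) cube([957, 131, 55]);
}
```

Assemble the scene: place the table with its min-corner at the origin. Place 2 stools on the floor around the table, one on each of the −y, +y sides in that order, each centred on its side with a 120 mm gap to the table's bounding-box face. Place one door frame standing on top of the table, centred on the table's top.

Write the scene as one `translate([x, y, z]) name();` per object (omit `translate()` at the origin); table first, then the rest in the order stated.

table();
translate([726, -467, 0]) stool();
translate([726, 1049, 0]) stool();
translate([421, 399, 770]) door_frame();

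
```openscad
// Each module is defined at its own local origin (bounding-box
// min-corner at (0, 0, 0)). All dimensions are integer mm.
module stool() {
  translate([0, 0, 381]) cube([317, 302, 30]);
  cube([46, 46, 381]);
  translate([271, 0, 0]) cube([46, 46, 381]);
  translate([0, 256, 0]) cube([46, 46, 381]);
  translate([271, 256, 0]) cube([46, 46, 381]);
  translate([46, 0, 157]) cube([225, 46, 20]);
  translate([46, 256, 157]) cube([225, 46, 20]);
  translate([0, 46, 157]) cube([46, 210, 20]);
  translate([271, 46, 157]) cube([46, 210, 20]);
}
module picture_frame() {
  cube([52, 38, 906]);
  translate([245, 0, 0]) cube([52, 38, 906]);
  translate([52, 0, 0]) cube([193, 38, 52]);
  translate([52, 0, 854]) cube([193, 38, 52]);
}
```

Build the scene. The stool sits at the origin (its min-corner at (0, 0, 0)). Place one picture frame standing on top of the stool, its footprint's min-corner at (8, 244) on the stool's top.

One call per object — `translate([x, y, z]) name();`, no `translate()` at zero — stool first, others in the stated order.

stool();
translate([8, 244, 411]) picture_frame();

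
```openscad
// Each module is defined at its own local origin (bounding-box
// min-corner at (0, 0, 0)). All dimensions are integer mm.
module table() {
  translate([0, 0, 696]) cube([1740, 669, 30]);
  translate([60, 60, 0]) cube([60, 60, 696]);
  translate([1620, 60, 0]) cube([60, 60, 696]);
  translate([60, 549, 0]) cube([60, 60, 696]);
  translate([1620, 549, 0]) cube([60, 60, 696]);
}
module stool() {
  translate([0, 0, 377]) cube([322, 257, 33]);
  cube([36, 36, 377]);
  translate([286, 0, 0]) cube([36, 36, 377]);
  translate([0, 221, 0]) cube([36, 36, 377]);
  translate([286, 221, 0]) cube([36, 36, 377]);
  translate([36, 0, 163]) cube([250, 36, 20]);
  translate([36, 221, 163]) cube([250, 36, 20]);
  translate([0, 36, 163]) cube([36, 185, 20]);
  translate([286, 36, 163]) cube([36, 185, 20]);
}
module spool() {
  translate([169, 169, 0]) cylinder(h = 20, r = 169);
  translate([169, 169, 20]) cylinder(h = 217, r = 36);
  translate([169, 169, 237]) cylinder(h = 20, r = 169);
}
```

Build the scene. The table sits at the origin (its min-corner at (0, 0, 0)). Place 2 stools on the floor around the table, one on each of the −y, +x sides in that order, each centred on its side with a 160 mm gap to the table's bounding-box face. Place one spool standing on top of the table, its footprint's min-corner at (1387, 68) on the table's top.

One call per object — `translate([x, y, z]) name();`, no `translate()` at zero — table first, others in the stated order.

table();
translate([709, -417, 0]) stool();
translate([1900, 206, 0]) stool();
translate([1387, 68, 726]) spool();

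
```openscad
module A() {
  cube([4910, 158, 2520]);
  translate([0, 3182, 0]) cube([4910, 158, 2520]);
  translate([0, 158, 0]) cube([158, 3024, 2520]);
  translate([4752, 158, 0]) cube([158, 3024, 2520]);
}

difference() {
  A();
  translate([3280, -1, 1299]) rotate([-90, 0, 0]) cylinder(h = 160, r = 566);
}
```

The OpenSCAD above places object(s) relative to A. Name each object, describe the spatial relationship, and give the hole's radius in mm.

The subtracted cylinder has r = 566 mm.

A is a house frame. The house frame has a circular hole through its front wall. The hole's radius is 566 mm.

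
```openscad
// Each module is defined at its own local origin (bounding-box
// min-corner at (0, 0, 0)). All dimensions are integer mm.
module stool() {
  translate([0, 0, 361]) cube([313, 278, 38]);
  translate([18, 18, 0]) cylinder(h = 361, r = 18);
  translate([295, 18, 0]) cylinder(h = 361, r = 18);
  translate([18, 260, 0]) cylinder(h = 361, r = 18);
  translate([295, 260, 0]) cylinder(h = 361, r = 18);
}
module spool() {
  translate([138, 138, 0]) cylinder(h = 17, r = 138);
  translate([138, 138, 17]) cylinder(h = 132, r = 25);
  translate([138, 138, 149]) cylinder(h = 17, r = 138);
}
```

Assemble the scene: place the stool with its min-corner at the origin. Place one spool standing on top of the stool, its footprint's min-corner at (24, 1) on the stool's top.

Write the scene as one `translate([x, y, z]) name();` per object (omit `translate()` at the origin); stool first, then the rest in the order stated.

stool();
translate([24, 1, 399]) spool();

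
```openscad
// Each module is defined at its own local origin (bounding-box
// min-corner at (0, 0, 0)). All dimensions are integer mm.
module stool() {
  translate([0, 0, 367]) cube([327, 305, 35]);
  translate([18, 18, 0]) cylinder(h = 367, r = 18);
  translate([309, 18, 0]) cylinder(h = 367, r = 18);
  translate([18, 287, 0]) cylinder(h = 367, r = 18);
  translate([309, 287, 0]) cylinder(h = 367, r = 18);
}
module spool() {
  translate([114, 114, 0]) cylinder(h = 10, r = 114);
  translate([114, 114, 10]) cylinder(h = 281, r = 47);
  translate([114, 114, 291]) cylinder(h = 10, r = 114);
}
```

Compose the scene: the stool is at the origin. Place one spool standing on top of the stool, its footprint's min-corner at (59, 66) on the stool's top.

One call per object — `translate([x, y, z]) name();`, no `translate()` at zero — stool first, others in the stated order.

stool();
translate([59, 66, 402]) spool();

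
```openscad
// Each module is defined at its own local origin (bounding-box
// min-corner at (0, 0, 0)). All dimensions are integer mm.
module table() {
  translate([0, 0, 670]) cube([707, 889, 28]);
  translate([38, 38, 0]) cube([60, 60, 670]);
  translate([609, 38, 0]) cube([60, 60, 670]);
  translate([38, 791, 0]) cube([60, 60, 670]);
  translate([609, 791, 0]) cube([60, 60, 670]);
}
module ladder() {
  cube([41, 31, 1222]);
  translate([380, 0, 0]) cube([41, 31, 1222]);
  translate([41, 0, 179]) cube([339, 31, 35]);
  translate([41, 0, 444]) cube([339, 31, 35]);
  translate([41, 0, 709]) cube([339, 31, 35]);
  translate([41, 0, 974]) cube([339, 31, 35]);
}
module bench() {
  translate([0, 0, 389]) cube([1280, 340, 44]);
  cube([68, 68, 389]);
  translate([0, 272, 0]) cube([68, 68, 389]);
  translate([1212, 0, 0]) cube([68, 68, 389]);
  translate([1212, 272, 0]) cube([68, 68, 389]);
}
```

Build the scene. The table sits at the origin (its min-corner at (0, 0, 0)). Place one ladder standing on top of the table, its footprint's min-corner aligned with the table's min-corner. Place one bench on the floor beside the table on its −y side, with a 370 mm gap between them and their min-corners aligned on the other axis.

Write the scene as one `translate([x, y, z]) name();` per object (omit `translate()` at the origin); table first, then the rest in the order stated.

table();
translate([0, 0, 698]) ladder();
translate([0, -710, 0]) bench();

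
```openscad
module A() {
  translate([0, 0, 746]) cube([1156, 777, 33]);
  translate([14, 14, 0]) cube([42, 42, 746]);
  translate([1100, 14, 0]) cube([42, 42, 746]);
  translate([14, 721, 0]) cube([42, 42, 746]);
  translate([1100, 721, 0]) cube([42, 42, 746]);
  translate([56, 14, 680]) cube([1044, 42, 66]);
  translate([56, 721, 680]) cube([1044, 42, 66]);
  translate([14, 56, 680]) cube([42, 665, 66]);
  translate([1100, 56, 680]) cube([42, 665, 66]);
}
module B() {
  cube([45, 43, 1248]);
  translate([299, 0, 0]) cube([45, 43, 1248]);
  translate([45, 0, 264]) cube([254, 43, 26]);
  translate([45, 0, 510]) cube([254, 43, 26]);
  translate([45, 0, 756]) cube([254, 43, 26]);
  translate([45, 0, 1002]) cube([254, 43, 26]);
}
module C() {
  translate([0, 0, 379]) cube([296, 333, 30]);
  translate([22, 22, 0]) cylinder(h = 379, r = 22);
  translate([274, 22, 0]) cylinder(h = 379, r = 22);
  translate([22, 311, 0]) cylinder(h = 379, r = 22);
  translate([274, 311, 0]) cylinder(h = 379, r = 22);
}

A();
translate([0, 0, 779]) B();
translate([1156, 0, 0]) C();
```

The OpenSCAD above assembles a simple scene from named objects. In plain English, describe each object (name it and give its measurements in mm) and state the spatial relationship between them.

A is a table with a 1156×777 mm rectangular top, 33 mm thick, top surface at z = 779 mm, supported by four 42×42 mm square legs, each inset 14 mm from the nearest pair of top edges, running from the floor. Four apron rails, 42 mm thick and 66 mm tall, run between adjacent legs with their top edges flush with the underside of the top and their outer faces flush with the legs' outer faces.

B is a wooden ladder with two side rails of 45×43 mm section and 1248 mm height, set 344 mm apart overall. Between them run 4 rectangular rungs (43 mm deep, 26 mm thick), front faces flush with the rails' −y face. The bottom of the first rung is 264 mm above the floor and each subsequent rung is 246 mm higher than the one below.

C is a four-legged stool. The seat is 296×333 mm, 30 mm thick, top at z = 409 mm. It stands on four round legs, each 44 mm in diameter, from z = 0 to the seat underside, each leg's axis is inset half a diameter from the nearest pair of seat edges (so the leg's bounding box is flush with the corner).

The ladder is on top of the table. The stool is against the table's +x side, with their −y faces flush.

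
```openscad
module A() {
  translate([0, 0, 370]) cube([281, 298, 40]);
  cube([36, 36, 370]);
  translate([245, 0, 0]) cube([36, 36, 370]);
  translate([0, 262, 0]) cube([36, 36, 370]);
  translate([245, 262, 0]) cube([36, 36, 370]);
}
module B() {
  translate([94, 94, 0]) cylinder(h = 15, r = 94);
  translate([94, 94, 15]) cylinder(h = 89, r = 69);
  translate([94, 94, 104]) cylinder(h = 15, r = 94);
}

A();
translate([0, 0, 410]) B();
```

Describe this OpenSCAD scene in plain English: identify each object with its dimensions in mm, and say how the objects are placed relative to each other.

A is a simple wooden stool: a rectangular seat 281 mm (x) by 298 mm (y), 40 mm thick, top face at z = 410 mm, on four square legs, each 36×36 mm in cross-section. The legs rest on z = 0, each flush with a corner of the seat.

B is a spool: two coaxial disc flanges of radius 94 mm and thickness 15 mm, joined by a core cylinder of radius 69 mm and height 89 mm. The lower flange rests on z = 0 and the three cylinders share a vertical axis.

The spool is on top of the stool.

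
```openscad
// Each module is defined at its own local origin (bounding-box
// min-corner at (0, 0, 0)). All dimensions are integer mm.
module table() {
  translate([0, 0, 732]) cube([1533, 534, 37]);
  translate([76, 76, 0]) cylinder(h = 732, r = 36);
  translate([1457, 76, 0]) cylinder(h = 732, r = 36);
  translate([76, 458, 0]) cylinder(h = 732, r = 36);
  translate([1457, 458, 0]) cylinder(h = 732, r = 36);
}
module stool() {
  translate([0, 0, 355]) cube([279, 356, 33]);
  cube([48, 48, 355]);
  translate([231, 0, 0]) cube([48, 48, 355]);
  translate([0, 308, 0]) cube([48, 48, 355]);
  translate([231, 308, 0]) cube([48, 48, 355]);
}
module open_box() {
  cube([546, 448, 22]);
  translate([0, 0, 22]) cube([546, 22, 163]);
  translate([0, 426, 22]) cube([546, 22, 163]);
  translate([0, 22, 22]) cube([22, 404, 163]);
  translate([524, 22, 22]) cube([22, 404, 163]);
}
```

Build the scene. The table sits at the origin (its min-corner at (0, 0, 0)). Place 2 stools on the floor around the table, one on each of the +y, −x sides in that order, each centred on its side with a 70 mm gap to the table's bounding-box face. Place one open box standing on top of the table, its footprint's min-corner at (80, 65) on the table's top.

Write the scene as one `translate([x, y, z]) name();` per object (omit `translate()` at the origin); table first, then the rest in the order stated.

table();
translate([627, 604, 0]) stool();
translate([-349, 89, 0]) stool();
translate([80, 65, 769]) open_box();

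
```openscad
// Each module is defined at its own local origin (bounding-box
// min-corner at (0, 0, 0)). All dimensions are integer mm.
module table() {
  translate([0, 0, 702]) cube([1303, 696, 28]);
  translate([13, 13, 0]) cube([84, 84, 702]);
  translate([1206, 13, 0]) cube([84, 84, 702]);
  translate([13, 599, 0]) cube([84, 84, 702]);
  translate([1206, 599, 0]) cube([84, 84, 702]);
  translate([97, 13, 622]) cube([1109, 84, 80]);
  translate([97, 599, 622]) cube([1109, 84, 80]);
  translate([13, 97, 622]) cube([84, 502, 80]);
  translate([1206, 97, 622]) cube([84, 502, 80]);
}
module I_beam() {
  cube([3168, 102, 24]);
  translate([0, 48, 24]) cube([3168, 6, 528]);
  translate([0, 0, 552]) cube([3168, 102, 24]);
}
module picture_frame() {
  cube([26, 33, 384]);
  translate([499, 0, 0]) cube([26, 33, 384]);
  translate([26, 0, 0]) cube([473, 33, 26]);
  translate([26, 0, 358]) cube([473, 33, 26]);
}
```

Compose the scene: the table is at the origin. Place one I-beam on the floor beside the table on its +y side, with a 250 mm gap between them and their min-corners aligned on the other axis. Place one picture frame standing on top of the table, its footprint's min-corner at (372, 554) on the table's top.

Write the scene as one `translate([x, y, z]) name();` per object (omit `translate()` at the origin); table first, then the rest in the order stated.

table();
translate([0, 946, 0]) I_beam();
translate([372, 554, 730]) picture_frame();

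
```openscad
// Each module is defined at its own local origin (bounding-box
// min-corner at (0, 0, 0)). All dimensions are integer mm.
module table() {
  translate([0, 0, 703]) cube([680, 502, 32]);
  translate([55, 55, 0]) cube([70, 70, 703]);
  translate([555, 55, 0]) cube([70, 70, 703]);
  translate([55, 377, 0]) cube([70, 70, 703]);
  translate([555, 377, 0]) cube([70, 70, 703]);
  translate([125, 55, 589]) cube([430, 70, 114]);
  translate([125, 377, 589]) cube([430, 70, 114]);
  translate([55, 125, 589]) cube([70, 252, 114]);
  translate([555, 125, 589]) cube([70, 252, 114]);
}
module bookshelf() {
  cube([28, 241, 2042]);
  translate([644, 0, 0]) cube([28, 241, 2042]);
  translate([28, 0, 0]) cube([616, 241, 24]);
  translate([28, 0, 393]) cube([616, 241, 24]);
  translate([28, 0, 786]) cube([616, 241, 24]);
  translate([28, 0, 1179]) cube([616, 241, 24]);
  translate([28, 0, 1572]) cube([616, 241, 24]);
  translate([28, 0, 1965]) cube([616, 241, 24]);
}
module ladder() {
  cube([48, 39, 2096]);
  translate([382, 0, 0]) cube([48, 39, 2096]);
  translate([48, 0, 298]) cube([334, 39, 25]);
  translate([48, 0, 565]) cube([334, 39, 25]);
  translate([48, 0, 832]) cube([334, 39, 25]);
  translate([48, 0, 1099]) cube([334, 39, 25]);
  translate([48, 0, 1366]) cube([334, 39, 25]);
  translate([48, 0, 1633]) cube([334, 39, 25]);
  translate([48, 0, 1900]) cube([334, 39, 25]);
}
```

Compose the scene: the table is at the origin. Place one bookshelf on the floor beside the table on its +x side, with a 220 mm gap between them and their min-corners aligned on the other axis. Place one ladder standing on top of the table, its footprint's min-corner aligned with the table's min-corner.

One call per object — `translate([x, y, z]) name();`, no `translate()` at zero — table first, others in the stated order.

table();
translate([900, 0, 0]) bookshelf();
translate([0, 0, 735]) ladder();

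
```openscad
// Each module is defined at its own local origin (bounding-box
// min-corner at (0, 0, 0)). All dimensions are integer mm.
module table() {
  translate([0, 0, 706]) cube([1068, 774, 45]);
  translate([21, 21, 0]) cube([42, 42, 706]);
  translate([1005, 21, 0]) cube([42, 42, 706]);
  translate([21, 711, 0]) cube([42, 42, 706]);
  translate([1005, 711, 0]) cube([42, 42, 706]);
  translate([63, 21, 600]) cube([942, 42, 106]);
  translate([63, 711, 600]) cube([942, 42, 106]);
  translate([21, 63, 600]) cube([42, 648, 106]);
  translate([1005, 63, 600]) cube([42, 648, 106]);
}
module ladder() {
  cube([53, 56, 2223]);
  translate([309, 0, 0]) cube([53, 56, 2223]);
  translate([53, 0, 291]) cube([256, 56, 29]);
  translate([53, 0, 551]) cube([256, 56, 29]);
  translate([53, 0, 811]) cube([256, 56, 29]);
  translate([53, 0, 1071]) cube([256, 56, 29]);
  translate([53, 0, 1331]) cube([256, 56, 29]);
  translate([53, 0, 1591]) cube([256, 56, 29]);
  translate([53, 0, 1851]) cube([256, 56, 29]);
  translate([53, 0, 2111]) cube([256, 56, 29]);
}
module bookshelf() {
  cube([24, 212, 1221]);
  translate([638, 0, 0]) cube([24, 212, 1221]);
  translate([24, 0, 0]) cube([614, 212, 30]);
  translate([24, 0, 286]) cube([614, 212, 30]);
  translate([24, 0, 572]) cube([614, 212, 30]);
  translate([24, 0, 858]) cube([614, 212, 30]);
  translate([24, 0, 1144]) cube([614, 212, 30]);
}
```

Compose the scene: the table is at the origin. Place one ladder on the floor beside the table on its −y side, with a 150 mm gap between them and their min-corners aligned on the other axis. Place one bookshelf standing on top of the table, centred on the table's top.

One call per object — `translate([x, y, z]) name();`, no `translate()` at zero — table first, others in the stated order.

table();
translate([0, -206, 0]) ladder();
translate([203, 281, 751]) bookshelf();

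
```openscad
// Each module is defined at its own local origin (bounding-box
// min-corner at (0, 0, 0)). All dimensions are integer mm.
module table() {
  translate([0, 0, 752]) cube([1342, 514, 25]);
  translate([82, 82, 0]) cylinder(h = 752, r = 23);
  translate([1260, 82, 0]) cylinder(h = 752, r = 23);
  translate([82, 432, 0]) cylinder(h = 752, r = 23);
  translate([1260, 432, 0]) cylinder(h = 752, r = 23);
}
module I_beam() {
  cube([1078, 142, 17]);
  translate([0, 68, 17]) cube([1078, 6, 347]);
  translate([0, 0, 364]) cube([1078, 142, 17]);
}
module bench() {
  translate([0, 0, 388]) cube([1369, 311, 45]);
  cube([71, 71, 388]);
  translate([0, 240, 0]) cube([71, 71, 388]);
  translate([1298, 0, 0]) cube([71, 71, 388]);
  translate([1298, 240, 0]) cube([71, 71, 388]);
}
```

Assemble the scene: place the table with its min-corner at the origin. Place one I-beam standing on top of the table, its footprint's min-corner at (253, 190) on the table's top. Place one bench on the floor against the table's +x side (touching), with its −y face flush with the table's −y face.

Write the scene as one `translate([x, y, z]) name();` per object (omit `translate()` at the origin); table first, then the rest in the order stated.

table();
translate([253, 190, 777]) I_beam();
translate([1342, 0, 0]) bench();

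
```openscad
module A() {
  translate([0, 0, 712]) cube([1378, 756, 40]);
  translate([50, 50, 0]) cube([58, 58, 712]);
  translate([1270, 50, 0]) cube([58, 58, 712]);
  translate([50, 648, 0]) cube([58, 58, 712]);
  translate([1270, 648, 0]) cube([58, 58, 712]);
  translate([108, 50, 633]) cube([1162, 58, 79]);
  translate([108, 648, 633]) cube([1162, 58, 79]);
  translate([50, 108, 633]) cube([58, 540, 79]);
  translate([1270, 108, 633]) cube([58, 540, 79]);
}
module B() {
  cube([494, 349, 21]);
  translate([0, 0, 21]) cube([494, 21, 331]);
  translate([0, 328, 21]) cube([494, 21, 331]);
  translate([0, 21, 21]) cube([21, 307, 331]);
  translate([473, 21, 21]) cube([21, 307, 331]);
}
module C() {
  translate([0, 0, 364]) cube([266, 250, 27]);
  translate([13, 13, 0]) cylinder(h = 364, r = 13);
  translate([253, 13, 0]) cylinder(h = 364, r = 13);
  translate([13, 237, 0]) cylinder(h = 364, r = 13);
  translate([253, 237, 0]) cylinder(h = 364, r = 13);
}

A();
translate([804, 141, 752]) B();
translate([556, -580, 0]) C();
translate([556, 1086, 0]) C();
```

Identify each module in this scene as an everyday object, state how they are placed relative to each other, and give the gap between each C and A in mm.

Each stool's nearest face is 330 mm from the table's bounding box.

A is a table. B is an open box. C is a stool. The open box is on top of the table. Two stools sit around the table at the −y, +y sides. The gap between each stool and the table is 330 mm.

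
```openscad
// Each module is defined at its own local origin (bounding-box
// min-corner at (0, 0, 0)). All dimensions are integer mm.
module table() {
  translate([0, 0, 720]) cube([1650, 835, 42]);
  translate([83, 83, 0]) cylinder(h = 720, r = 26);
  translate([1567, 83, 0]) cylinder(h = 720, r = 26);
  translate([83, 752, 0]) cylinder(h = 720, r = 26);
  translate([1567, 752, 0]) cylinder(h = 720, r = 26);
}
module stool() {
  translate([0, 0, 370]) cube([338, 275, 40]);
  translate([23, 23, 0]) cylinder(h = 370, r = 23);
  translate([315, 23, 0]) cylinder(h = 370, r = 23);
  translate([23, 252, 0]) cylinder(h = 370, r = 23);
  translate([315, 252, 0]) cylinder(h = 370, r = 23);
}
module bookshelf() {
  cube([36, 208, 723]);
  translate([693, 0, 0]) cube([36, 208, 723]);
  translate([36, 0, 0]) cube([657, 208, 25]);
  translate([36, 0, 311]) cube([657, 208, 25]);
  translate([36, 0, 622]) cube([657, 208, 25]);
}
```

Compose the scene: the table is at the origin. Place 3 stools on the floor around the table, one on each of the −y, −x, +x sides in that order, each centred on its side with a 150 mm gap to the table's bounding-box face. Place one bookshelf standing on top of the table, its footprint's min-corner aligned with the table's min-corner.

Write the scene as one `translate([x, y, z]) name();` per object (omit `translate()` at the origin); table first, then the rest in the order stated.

table();
translate([656, -425, 0]) stool();
translate([-488, 280, 0]) stool();
translate([1800, 280, 0]) stool();
translate([0, 0, 762]) bookshelf();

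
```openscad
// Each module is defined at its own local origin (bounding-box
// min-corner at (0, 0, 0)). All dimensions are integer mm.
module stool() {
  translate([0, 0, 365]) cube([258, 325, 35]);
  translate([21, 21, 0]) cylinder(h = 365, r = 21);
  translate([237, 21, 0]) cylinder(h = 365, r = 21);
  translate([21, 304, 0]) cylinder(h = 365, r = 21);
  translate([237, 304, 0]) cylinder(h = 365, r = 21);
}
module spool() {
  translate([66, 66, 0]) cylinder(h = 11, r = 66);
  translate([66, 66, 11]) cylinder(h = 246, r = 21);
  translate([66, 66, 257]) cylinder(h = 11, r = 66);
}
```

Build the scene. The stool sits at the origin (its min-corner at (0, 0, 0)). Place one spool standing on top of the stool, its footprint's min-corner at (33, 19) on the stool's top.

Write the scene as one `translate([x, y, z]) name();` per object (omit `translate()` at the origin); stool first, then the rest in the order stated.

stool();
translate([33, 19, 400]) spool();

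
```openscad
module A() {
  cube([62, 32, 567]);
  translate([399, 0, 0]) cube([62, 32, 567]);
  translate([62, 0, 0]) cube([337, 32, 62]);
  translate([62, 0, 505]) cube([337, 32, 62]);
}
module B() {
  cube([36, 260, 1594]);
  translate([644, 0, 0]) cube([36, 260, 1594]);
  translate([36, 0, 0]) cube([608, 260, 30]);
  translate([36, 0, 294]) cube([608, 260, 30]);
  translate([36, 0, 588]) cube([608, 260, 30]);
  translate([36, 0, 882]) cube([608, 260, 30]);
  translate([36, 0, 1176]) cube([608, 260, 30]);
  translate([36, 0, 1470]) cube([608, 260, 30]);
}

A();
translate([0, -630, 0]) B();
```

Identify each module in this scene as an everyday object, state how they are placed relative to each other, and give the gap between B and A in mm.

The bookshelf's nearest face is 370 mm from the picture frame's −y face.

A is a picture frame. B is a bookshelf. The bookshelf is on the floor beside the picture frame on its −y side. The gap between the bookshelf and the picture frame is 370 mm.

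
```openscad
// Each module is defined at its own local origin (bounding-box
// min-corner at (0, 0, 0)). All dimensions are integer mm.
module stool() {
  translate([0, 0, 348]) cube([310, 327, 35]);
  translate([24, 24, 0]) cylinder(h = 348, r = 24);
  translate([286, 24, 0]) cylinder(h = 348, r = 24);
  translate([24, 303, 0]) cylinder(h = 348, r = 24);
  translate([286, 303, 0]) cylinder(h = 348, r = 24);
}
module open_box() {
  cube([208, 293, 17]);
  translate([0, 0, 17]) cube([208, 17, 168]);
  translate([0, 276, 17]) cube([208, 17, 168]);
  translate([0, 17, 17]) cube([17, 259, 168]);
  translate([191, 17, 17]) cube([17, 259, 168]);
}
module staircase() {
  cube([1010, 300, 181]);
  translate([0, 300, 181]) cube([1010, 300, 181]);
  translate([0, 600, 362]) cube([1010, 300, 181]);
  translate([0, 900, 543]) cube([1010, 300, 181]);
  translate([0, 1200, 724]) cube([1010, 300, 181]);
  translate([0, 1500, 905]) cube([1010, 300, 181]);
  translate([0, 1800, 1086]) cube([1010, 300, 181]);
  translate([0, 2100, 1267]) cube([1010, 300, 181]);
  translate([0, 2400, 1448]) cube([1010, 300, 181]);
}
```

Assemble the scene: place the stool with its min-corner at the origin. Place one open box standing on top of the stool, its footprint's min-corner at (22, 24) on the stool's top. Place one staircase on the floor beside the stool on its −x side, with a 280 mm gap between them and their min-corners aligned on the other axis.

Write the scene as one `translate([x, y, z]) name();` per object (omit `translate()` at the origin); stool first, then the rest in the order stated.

stool();
translate([22, 24, 383]) open_box();
translate([-1290, 0, 0]) staircase();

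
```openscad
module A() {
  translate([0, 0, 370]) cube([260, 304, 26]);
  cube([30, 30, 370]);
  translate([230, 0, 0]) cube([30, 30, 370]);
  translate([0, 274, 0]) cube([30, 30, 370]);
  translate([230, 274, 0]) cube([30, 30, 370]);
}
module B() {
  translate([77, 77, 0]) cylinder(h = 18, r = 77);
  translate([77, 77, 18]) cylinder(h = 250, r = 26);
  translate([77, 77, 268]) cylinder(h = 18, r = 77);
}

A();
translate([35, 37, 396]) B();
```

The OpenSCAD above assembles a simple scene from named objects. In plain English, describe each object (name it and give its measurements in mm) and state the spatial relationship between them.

A is a four-legged stool. The seat is 260×304 mm, 26 mm thick, top at z = 396 mm. It stands on four square legs, each 30×30 mm in cross-section, from z = 0 to the seat underside, each flush with a corner of the seat.

B is a spool: two coaxial disc flanges of radius 77 mm and thickness 18 mm, joined by a core cylinder of radius 26 mm and height 250 mm. The lower flange rests on z = 0 and the three cylinders share a vertical axis.

The spool is on top of the stool.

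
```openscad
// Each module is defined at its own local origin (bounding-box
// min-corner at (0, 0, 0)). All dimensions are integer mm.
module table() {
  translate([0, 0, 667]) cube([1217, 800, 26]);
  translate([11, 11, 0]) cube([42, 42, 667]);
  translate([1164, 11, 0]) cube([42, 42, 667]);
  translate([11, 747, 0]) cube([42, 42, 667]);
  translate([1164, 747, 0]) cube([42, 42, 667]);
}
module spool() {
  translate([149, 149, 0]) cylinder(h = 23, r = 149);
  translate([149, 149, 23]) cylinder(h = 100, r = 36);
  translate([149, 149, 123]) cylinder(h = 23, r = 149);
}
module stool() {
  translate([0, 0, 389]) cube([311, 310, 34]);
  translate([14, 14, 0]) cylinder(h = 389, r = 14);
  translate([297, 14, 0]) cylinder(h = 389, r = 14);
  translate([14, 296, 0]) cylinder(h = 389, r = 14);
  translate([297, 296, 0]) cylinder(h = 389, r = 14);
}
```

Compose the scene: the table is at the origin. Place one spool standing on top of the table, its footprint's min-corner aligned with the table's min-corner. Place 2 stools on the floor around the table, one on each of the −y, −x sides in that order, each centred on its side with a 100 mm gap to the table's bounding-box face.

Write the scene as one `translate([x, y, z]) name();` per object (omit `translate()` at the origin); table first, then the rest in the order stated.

table();
translate([0, 0, 693]) spool();
translate([453, -410, 0]) stool();
translate([-411, 245, 0]) stool();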